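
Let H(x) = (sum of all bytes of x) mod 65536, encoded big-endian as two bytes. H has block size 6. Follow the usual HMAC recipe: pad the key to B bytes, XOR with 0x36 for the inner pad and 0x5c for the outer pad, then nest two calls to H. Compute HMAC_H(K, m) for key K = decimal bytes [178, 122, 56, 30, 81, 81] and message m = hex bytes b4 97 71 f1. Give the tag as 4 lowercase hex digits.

0259

Key decimal bytes [178, 122, 56, 30, 81, 81] = b2 7a 38 1e 51 51 is exactly B = 6 bytes: K' = b2 7a 38 1e 51 51.
K' ⊕ ipad = 84 4c 0e 28 67 67.  K' ⊕ opad = ee 26 64 42 0d 0d.
Inner input = (K'⊕ipad) ∥ m = 84 4c 0e 28 67 67 ∥ b4 97 71 f1.
Inner hash: sum = 132+76+14+40+103+103+180+151+113+241 = 1153 → 04 81.
Outer input = (K'⊕opad) ∥ inner = ee 26 64 42 0d 0d ∥ 04 81.
Outer hash (tag): sum = 238+38+100+66+13+13+4+129 = 601 → 02 59.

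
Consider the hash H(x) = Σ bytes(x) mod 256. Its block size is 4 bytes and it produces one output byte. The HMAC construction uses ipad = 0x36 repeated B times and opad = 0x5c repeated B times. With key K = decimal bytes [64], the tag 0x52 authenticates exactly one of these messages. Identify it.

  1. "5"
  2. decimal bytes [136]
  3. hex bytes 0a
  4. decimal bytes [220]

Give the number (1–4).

Key decimal bytes [64] = 40 is 1 byte ≤ B = 4; zero-pad to 4 bytes: K' = 40 00 00 00.
K' ⊕ ipad = 76 36 36 36; K' ⊕ opad = 1c 5c 5c 5c.
m1: inner = H(76 36 36 36 35) = 4d; tag = H(1c 5c 5c 5c 4d) = 7d
m2: inner = H(76 36 36 36 88) = a0; tag = H(1c 5c 5c 5c a0) = d0
m3: inner = H(76 36 36 36 0a) = 22; tag = H(1c 5c 5c 5c 22) = 52 ← matches
m4: inner = H(76 36 36 36 dc) = f4; tag = H(1c 5c 5c 5c f4) = 24

3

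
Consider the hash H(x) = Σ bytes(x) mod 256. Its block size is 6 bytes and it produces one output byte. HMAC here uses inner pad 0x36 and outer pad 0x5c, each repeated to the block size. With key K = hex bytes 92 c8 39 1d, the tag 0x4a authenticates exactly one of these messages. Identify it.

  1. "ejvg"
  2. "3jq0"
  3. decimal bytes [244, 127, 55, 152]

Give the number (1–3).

Key hex bytes 92 c8 39 1d is 4 bytes ≤ B = 6; zero-pad to 6 bytes: K' = 92 c8 39 1d 00 00.
K' ⊕ ipad = a4 fe 0f 2b 36 36; K' ⊕ opad = ce 94 65 41 5c 5c.
m1: inner = H(a4 fe 0f 2b 36 36 65 6a 76 67) = f4; tag = H(ce 94 65 41 5c 5c f4) = b4
m2: inner = H(a4 fe 0f 2b 36 36 33 6a 71 30) = 86; tag = H(ce 94 65 41 5c 5c 86) = 46
m3: inner = H(a4 fe 0f 2b 36 36 f4 7f 37 98) = 8a; tag = H(ce 94 65 41 5c 5c 8a) = 4a ← matches

3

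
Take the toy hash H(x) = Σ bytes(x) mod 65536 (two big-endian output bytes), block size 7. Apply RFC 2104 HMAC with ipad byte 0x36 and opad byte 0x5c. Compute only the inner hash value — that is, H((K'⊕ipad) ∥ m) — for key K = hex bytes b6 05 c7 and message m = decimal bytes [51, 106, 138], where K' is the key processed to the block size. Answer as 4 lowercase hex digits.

Key hex bytes b6 05 c7 is 3 bytes ≤ B = 7; zero-pad to 7 bytes: K' = b6 05 c7 00 00 00 00.
K' ⊕ ipad = 80 33 f1 36 36 36 36.
Inner input = 80 33 f1 36 36 36 36 ∥ 33 6a 8a.
Inner hash: sum = 128+51+241+54+54+54+54+51+106+138 = 931 → 03 a3.

03a3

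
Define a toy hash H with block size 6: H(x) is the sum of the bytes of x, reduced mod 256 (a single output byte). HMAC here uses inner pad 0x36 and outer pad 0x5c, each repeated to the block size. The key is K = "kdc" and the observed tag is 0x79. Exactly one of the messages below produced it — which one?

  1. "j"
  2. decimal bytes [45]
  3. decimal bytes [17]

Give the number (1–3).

3

Key "kdc" = 6b 64 63 is 3 bytes ≤ B = 6; zero-pad to 6 bytes: K' = 6b 64 63 00 00 00.
K' ⊕ ipad = 5d 52 55 36 36 36; K' ⊕ opad = 37 38 3f 5c 5c 5c.
m1: inner = H(5d 52 55 36 36 36 6a) = 10; tag = H(37 38 3f 5c 5c 5c 10) = d2
m2: inner = H(5d 52 55 36 36 36 2d) = d3; tag = H(37 38 3f 5c 5c 5c d3) = 95
m3: inner = H(5d 52 55 36 36 36 11) = b7; tag = H(37 38 3f 5c 5c 5c b7) = 79 ← matches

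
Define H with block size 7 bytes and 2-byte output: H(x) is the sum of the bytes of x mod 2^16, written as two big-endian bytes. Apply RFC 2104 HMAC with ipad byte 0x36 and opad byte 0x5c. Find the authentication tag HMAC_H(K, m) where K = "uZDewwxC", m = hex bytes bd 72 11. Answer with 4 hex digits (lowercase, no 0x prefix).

0344

Key "uZDewwxC" = 75 5a 44 65 77 77 78 43 is 8 bytes > B = 7, so hash it first: H(key) = 03 21, then zero-pad to 7 bytes: K' = 03 21 00 00 00 00 00.
K' ⊕ ipad = 35 17 36 36 36 36 36.  K' ⊕ opad = 5f 7d 5c 5c 5c 5c 5c.
Inner input = (K'⊕ipad) ∥ m = 35 17 36 36 36 36 36 ∥ bd 72 11.
Inner hash: sum = 53+23+54+54+54+54+54+189+114+17 = 666 → 02 9a.
Outer input = (K'⊕opad) ∥ inner = 5f 7d 5c 5c 5c 5c 5c ∥ 02 9a.
Outer hash (tag): sum = 95+125+92+92+92+92+92+2+154 = 836 → 03 44.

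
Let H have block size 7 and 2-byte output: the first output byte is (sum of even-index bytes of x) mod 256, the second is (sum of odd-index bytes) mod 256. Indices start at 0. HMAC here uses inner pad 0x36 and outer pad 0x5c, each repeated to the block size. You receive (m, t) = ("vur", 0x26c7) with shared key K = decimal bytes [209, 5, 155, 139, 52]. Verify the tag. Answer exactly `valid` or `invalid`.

invalid

Key decimal bytes [209, 5, 155, 139, 52] = d1 05 9b 8b 34 is 5 bytes ≤ B = 7; zero-pad to 7 bytes: K' = d1 05 9b 8b 34 00 00.
K' ⊕ ipad = e7 33 ad bd 02 36 36; K' ⊕ opad = 8d 59 c7 d7 68 5c 5c.
Inner hash: even-index sum = 577 mod 256 = 65; odd-index sum = 526 mod 256 = 14 → 41 0e.
Outer hash (recomputed tag): even-index sum = 550 mod 256 = 38; odd-index sum = 461 mod 256 = 205 → 26 cd.
Recomputed tag = 26cd; claimed = 26c7 → mismatch.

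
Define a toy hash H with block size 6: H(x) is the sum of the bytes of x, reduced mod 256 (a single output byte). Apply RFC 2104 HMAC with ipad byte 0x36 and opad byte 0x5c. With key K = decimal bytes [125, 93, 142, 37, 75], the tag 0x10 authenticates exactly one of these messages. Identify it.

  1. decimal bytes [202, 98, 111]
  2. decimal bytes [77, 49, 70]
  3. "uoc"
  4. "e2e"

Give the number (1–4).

Key decimal bytes [125, 93, 142, 37, 75] = 7d 5d 8e 25 4b is 5 bytes ≤ B = 6; zero-pad to 6 bytes: K' = 7d 5d 8e 25 4b 00.
K' ⊕ ipad = 4b 6b b8 13 7d 36; K' ⊕ opad = 21 01 d2 79 17 5c.
m1: inner = H(4b 6b b8 13 7d 36 ca 62 6f) = cf; tag = H(21 01 d2 79 17 5c cf) = af
m2: inner = H(4b 6b b8 13 7d 36 4d 31 46) = f8; tag = H(21 01 d2 79 17 5c f8) = d8
m3: inner = H(4b 6b b8 13 7d 36 75 6f 63) = 7b; tag = H(21 01 d2 79 17 5c 7b) = 5b
m4: inner = H(4b 6b b8 13 7d 36 65 32 65) = 30; tag = H(21 01 d2 79 17 5c 30) = 10 ← matches

4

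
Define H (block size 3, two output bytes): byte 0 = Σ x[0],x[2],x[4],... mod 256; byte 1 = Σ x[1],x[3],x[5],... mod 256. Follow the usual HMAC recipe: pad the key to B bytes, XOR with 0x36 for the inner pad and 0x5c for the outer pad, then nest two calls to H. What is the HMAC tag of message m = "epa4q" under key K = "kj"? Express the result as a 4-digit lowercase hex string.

Key "kj" = 6b 6a is 2 bytes ≤ B = 3; zero-pad to 3 bytes: K' = 6b 6a 00.
K' ⊕ ipad = 5d 5c 36.  K' ⊕ opad = 37 36 5c.
Inner input = (K'⊕ipad) ∥ m = 5d 5c 36 ∥ 65 70 61 34 71.
Inner hash: even-index sum = 311 mod 256 = 55; odd-index sum = 403 mod 256 = 147 → 37 93.
Outer input = (K'⊕opad) ∥ inner = 37 36 5c ∥ 37 93.
Outer hash (tag): even-index sum = 294 mod 256 = 38; odd-index sum = 109 mod 256 = 109 → 26 6d.

266d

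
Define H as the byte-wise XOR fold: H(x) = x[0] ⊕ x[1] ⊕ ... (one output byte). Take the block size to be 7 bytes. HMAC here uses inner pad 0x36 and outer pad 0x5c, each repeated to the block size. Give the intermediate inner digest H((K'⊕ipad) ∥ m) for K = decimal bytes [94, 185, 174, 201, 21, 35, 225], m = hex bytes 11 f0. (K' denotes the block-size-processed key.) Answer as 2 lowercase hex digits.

Key decimal bytes [94, 185, 174, 201, 21, 35, 225] = 5e b9 ae c9 15 23 e1 is exactly B = 7 bytes: K' = 5e b9 ae c9 15 23 e1.
K' ⊕ ipad = 68 8f 98 ff 23 15 d7.
Inner input = 68 8f 98 ff 23 15 d7 ∥ 11 f0.
Inner hash: XOR 68⊕8f⊕98⊕ff⊕23⊕15⊕d7⊕11⊕f0 = 80.

80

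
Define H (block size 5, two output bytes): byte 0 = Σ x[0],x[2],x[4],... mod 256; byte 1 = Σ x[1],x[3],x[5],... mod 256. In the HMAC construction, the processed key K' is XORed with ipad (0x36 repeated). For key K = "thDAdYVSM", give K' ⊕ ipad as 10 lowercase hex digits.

8963363636

Key "thDAdYVSM" = 74 68 44 41 64 59 56 53 4d is 9 bytes > B = 5, so hash it first: H(key) = bf 55, then zero-pad to 5 bytes: K' = bf 55 00 00 00.
XOR each byte with 0x36: bf⊕36=89, 55⊕36=63, 00⊕36=36, 00⊕36=36, 00⊕36=36.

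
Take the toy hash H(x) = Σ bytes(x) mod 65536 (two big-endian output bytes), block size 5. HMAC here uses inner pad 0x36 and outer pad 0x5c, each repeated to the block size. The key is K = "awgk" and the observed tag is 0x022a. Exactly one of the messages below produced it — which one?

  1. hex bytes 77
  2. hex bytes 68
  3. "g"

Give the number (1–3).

Key "awgk" = 61 77 67 6b is 4 bytes ≤ B = 5; zero-pad to 5 bytes: K' = 61 77 67 6b 00.
K' ⊕ ipad = 57 41 51 5d 36; K' ⊕ opad = 3d 2b 3b 37 5c.
m1: inner = H(57 41 51 5d 36 77) = 01 f3; tag = H(3d 2b 3b 37 5c 01 f3) = 022a ← matches
m2: inner = H(57 41 51 5d 36 68) = 01 e4; tag = H(3d 2b 3b 37 5c 01 e4) = 021b
m3: inner = H(57 41 51 5d 36 67) = 01 e3; tag = H(3d 2b 3b 37 5c 01 e3) = 021a

1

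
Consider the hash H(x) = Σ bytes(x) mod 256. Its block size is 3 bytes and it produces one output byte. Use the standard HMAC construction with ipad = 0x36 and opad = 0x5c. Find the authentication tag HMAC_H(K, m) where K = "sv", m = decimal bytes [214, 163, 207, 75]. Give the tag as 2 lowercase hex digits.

03

Key "sv" = 73 76 is 2 bytes ≤ B = 3; zero-pad to 3 bytes: K' = 73 76 00.
K' ⊕ ipad = 45 40 36.  K' ⊕ opad = 2f 2a 5c.
Inner input = (K'⊕ipad) ∥ m = 45 40 36 ∥ d6 a3 cf 4b.
Inner hash: sum = 69+64+54+214+163+207+75 = 846; mod 256 = 78 → 4e.
Outer input = (K'⊕opad) ∥ inner = 2f 2a 5c ∥ 4e.
Outer hash (tag): sum = 47+42+92+78 = 259; mod 256 = 3 → 03.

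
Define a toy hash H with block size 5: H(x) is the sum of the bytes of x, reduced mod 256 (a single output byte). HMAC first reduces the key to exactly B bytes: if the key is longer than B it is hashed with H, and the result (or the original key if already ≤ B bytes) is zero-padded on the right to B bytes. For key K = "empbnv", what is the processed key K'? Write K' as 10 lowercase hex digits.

|K| = 6 > B = 5, so first hash the key.
H(K): sum = 101+109+112+98+110+118 = 648; mod 256 = 136 → 88.
Zero-pad H(K) = 88 to 5 bytes: K' = 88 00 00 00 00.

8800000000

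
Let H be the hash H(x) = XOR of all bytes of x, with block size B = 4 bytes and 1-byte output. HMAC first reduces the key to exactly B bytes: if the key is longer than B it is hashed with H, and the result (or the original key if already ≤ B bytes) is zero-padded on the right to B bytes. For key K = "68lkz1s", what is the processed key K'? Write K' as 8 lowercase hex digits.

|K| = 7 > B = 4, so first hash the key.
H(K): XOR 36⊕38⊕6c⊕6b⊕7a⊕31⊕73 = 31.
Zero-pad H(K) = 31 to 4 bytes: K' = 31 00 00 00.

31000000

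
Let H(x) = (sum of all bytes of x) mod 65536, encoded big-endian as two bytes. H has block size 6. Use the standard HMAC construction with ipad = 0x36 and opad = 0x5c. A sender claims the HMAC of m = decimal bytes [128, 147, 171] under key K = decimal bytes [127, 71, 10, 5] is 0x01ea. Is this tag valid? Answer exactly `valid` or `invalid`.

invalid

Key decimal bytes [127, 71, 10, 5] = 7f 47 0a 05 is 4 bytes ≤ B = 6; zero-pad to 6 bytes: K' = 7f 47 0a 05 00 00.
K' ⊕ ipad = 49 71 3c 33 36 36; K' ⊕ opad = 23 1b 56 59 5c 5c.
Inner hash: sum = 73+113+60+51+54+54+128+147+171 = 851 → 03 53.
Outer hash (recomputed tag): sum = 35+27+86+89+92+92+3+83 = 507 → 01 fb.
Recomputed tag = 01fb; claimed = 01ea → mismatch.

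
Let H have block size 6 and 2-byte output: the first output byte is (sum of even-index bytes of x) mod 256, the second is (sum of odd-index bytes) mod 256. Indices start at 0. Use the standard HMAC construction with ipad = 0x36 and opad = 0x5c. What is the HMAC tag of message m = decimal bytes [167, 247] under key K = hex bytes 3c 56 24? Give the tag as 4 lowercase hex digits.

2d85

Key hex bytes 3c 56 24 is 3 bytes ≤ B = 6; zero-pad to 6 bytes: K' = 3c 56 24 00 00 00.
K' ⊕ ipad = 0a 60 12 36 36 36.  K' ⊕ opad = 60 0a 78 5c 5c 5c.
Inner input = (K'⊕ipad) ∥ m = 0a 60 12 36 36 36 ∥ a7 f7.
Inner hash: even-index sum = 249 mod 256 = 249; odd-index sum = 451 mod 256 = 195 → f9 c3.
Outer input = (K'⊕opad) ∥ inner = 60 0a 78 5c 5c 5c ∥ f9 c3.
Outer hash (tag): even-index sum = 557 mod 256 = 45; odd-index sum = 389 mod 256 = 133 → 2d 85.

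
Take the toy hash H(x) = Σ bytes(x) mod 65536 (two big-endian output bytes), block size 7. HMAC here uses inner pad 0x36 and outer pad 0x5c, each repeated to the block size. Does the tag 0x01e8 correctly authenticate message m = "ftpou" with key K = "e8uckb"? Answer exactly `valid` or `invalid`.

Key "e8uckb" = 65 38 75 63 6b 62 is 6 bytes ≤ B = 7; zero-pad to 7 bytes: K' = 65 38 75 63 6b 62 00.
K' ⊕ ipad = 53 0e 43 55 5d 54 36; K' ⊕ opad = 39 64 29 3f 37 3e 5c.
Inner hash: sum = 83+14+67+85+93+84+54+102+116+112+111+117 = 1038 → 04 0e.
Outer hash (recomputed tag): sum = 57+100+41+63+55+62+92+4+14 = 488 → 01 e8.
Recomputed tag = 01e8; claimed = 01e8 → match.

valid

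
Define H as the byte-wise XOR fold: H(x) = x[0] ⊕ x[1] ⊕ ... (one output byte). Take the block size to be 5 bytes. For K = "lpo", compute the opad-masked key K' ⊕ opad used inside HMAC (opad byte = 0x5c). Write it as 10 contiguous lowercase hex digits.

Key "lpo" = 6c 70 6f is 3 bytes ≤ B = 5; zero-pad to 5 bytes: K' = 6c 70 6f 00 00.
XOR each byte with 0x5c: 6c⊕5c=30, 70⊕5c=2c, 6f⊕5c=33, 00⊕5c=5c, 00⊕5c=5c.

302c335c5c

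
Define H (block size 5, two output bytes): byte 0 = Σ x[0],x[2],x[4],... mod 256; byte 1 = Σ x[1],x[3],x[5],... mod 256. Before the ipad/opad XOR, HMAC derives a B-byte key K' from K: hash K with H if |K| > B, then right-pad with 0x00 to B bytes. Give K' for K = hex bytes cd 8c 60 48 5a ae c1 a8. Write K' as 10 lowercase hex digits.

|K| = 8 > B = 5, so first hash the key.
H(K): even-index sum = 584 mod 256 = 72; odd-index sum = 554 mod 256 = 42 → 48 2a.
Zero-pad H(K) = 48 2a to 5 bytes: K' = 48 2a 00 00 00.

482a000000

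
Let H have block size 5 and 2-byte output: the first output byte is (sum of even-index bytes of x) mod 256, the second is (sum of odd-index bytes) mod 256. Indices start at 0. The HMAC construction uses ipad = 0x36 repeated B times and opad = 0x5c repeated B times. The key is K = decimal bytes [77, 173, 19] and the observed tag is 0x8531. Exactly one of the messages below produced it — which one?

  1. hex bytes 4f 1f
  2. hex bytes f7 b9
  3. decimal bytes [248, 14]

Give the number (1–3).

3

Key decimal bytes [77, 173, 19] = 4d ad 13 is 3 bytes ≤ B = 5; zero-pad to 5 bytes: K' = 4d ad 13 00 00.
K' ⊕ ipad = 7b 9b 25 36 36; K' ⊕ opad = 11 f1 4f 5c 5c.
m1: inner = H(7b 9b 25 36 36 4f 1f) = f5 20; tag = H(11 f1 4f 5c 5c f5 20) = dc42
m2: inner = H(7b 9b 25 36 36 f7 b9) = 8f c8; tag = H(11 f1 4f 5c 5c 8f c8) = 84dc
m3: inner = H(7b 9b 25 36 36 f8 0e) = e4 c9; tag = H(11 f1 4f 5c 5c e4 c9) = 8531 ← matches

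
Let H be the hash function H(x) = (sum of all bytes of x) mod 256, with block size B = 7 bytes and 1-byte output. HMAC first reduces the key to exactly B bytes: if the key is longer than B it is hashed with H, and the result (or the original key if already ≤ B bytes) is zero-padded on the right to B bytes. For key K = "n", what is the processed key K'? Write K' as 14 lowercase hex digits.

6e000000000000

Key "n" = 6e is 1 byte ≤ B = 7; zero-pad to 7 bytes: K' = 6e 00 00 00 00 00 00.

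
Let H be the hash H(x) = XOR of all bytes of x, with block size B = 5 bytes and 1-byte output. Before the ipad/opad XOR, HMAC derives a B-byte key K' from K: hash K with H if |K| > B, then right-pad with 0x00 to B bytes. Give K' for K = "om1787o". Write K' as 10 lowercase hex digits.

6400000000

|K| = 7 > B = 5, so first hash the key.
H(K): XOR 6f⊕6d⊕31⊕37⊕38⊕37⊕6f = 64.
Zero-pad H(K) = 64 to 5 bytes: K' = 64 00 00 00 00.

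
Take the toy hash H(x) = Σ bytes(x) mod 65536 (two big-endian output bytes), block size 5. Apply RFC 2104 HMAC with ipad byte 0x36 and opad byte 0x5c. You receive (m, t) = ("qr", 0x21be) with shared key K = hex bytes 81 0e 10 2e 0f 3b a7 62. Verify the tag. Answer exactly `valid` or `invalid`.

invalid

Key hex bytes 81 0e 10 2e 0f 3b a7 62 is 8 bytes > B = 5, so hash it first: H(key) = 02 20, then zero-pad to 5 bytes: K' = 02 20 00 00 00.
K' ⊕ ipad = 34 16 36 36 36; K' ⊕ opad = 5e 7c 5c 5c 5c.
Inner hash: sum = 52+22+54+54+54+113+114 = 463 → 01 cf.
Outer hash (recomputed tag): sum = 94+124+92+92+92+1+207 = 702 → 02 be.
Recomputed tag = 02be; claimed = 21be → mismatch.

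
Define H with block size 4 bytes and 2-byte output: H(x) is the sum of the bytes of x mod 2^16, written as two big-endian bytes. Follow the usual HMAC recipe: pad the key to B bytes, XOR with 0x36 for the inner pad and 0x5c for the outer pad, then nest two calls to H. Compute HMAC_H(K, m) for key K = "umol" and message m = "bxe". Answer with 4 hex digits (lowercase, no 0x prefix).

014f

Key "umol" = 75 6d 6f 6c is exactly B = 4 bytes: K' = 75 6d 6f 6c.
K' ⊕ ipad = 43 5b 59 5a.  K' ⊕ opad = 29 31 33 30.
Inner input = (K'⊕ipad) ∥ m = 43 5b 59 5a ∥ 62 78 65.
Inner hash: sum = 67+91+89+90+98+120+101 = 656 → 02 90.
Outer input = (K'⊕opad) ∥ inner = 29 31 33 30 ∥ 02 90.
Outer hash (tag): sum = 41+49+51+48+2+144 = 335 → 01 4f.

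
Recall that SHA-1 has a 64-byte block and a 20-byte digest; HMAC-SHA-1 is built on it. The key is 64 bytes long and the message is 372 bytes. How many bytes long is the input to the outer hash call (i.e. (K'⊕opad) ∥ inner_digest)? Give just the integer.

Key is 64 ≤ 64 bytes, zero-padded: |K'| = 64.
Outer input = (K'⊕opad) ∥ H(inner) → 64 + 20 = 84 bytes.

84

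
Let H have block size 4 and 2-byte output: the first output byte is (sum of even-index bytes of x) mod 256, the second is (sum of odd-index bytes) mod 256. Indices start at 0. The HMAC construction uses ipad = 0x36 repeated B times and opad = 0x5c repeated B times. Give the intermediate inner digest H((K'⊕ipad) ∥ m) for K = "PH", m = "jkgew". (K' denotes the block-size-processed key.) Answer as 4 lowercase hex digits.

Key "PH" = 50 48 is 2 bytes ≤ B = 4; zero-pad to 4 bytes: K' = 50 48 00 00.
K' ⊕ ipad = 66 7e 36 36.
Inner input = 66 7e 36 36 ∥ 6a 6b 67 65 77.
Inner hash: even-index sum = 484 mod 256 = 228; odd-index sum = 388 mod 256 = 132 → e4 84.

e484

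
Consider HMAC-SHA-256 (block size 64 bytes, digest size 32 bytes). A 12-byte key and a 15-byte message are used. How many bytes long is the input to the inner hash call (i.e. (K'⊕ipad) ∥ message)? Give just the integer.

79

Key is 12 ≤ 64 bytes, zero-padded: |K'| = 64.
Inner input = (K'⊕ipad) ∥ m → 64 + 15 = 79 bytes.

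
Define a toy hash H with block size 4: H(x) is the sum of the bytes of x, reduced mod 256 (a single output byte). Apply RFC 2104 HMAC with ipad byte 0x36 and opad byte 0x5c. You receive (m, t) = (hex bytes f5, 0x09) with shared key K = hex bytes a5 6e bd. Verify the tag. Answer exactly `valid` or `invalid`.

valid

Key hex bytes a5 6e bd is 3 bytes ≤ B = 4; zero-pad to 4 bytes: K' = a5 6e bd 00.
K' ⊕ ipad = 93 58 8b 36; K' ⊕ opad = f9 32 e1 5c.
Inner hash: sum = 147+88+139+54+245 = 673; mod 256 = 161 → a1.
Outer hash (recomputed tag): sum = 249+50+225+92+161 = 777; mod 256 = 9 → 09.
Recomputed tag = 09; claimed = 09 → match.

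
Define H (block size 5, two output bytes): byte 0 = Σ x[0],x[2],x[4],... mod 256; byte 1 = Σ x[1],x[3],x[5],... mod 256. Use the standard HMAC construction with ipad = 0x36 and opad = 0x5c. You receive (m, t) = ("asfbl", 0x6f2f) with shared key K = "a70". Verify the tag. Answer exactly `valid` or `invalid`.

valid

Key "a70" = 61 37 30 is 3 bytes ≤ B = 5; zero-pad to 5 bytes: K' = 61 37 30 00 00.
K' ⊕ ipad = 57 01 06 36 36; K' ⊕ opad = 3d 6b 6c 5c 5c.
Inner hash: even-index sum = 360 mod 256 = 104; odd-index sum = 362 mod 256 = 106 → 68 6a.
Outer hash (recomputed tag): even-index sum = 367 mod 256 = 111; odd-index sum = 303 mod 256 = 47 → 6f 2f.
Recomputed tag = 6f2f; claimed = 6f2f → match.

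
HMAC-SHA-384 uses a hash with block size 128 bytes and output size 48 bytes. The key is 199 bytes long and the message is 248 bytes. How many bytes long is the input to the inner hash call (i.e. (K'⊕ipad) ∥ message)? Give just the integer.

376

Key is 199 > 128 bytes, so it is hashed to 48 bytes then zero-padded to 128: |K'| = 128.
Inner input = (K'⊕ipad) ∥ m → 128 + 248 = 376 bytes.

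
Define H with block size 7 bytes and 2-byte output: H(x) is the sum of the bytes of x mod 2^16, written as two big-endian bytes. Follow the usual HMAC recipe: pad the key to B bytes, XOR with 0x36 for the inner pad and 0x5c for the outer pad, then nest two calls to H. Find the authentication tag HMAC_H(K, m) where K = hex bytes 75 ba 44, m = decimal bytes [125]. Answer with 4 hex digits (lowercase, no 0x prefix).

Key hex bytes 75 ba 44 is 3 bytes ≤ B = 7; zero-pad to 7 bytes: K' = 75 ba 44 00 00 00 00.
K' ⊕ ipad = 43 8c 72 36 36 36 36.  K' ⊕ opad = 29 e6 18 5c 5c 5c 5c.
Inner input = (K'⊕ipad) ∥ m = 43 8c 72 36 36 36 36 ∥ 7d.
Inner hash: sum = 67+140+114+54+54+54+54+125 = 662 → 02 96.
Outer input = (K'⊕opad) ∥ inner = 29 e6 18 5c 5c 5c 5c ∥ 02 96.
Outer hash (tag): sum = 41+230+24+92+92+92+92+2+150 = 815 → 03 2f.

032f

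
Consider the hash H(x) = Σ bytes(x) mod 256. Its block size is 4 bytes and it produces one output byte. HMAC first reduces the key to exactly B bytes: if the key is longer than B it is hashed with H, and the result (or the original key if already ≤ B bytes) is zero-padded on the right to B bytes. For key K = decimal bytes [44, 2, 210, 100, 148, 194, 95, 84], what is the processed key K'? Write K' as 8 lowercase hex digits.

6d000000

|K| = 8 > B = 4, so first hash the key.
H(K): sum = 44+2+210+100+148+194+95+84 = 877; mod 256 = 109 → 6d.
Zero-pad H(K) = 6d to 4 bytes: K' = 6d 00 00 00.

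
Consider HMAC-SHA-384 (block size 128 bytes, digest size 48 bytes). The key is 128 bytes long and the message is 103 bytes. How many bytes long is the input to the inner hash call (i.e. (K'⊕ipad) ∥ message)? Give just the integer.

Key is 128 ≤ 128 bytes, zero-padded: |K'| = 128.
Inner input = (K'⊕ipad) ∥ m → 128 + 103 = 231 bytes.

231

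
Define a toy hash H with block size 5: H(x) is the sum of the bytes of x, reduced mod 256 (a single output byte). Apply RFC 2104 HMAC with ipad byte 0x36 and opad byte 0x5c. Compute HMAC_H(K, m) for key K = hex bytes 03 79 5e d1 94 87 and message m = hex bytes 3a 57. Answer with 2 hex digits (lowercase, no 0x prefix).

Key hex bytes 03 79 5e d1 94 87 is 6 bytes > B = 5, so hash it first: H(key) = c6, then zero-pad to 5 bytes: K' = c6 00 00 00 00.
K' ⊕ ipad = f0 36 36 36 36.  K' ⊕ opad = 9a 5c 5c 5c 5c.
Inner input = (K'⊕ipad) ∥ m = f0 36 36 36 36 ∥ 3a 57.
Inner hash: sum = 240+54+54+54+54+58+87 = 601; mod 256 = 89 → 59.
Outer input = (K'⊕opad) ∥ inner = 9a 5c 5c 5c 5c ∥ 59.
Outer hash (tag): sum = 154+92+92+92+92+89 = 611; mod 256 = 99 → 63.

63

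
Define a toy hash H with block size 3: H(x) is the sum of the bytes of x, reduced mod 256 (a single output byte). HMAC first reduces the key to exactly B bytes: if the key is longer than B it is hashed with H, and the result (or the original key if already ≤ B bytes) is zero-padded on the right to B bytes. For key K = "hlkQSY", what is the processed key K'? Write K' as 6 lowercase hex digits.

|K| = 6 > B = 3, so first hash the key.
H(K): sum = 104+108+107+81+83+89 = 572; mod 256 = 60 → 3c.
Zero-pad H(K) = 3c to 3 bytes: K' = 3c 00 00.

3c0000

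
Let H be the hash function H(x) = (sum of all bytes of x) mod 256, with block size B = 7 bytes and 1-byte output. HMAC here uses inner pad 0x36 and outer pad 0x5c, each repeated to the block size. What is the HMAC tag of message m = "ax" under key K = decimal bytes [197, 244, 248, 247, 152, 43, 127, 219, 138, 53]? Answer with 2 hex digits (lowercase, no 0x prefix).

Key decimal bytes [197, 244, 248, 247, 152, 43, 127, 219, 138, 53] = c5 f4 f8 f7 98 2b 7f db 8a 35 is 10 bytes > B = 7, so hash it first: H(key) = 84, then zero-pad to 7 bytes: K' = 84 00 00 00 00 00 00.
K' ⊕ ipad = b2 36 36 36 36 36 36.  K' ⊕ opad = d8 5c 5c 5c 5c 5c 5c.
Inner input = (K'⊕ipad) ∥ m = b2 36 36 36 36 36 36 ∥ 61 78.
Inner hash: sum = 178+54+54+54+54+54+54+97+120 = 719; mod 256 = 207 → cf.
Outer input = (K'⊕opad) ∥ inner = d8 5c 5c 5c 5c 5c 5c ∥ cf.
Outer hash (tag): sum = 216+92+92+92+92+92+92+207 = 975; mod 256 = 207 → cf.

cf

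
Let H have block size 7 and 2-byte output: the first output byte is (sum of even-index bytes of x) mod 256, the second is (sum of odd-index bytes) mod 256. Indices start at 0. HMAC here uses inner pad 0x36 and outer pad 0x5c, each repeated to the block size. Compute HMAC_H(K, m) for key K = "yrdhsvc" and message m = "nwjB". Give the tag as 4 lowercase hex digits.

Key "yrdhsvc" = 79 72 64 68 73 76 63 is exactly B = 7 bytes: K' = 79 72 64 68 73 76 63.
K' ⊕ ipad = 4f 44 52 5e 45 40 55.  K' ⊕ opad = 25 2e 38 34 2f 2a 3f.
Inner input = (K'⊕ipad) ∥ m = 4f 44 52 5e 45 40 55 ∥ 6e 77 6a 42.
Inner hash: even-index sum = 500 mod 256 = 244; odd-index sum = 442 mod 256 = 186 → f4 ba.
Outer input = (K'⊕opad) ∥ inner = 25 2e 38 34 2f 2a 3f ∥ f4 ba.
Outer hash (tag): even-index sum = 389 mod 256 = 133; odd-index sum = 384 mod 256 = 128 → 85 80.

8580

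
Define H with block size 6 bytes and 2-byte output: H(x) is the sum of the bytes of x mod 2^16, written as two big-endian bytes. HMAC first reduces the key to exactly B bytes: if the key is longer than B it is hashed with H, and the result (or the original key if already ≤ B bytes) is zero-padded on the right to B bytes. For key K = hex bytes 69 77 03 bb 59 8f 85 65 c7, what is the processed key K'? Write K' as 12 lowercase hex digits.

043700000000

|K| = 9 > B = 6, so first hash the key.
H(K): sum = 105+119+3+187+89+143+133+101+199 = 1079 → 04 37.
Zero-pad H(K) = 04 37 to 6 bytes: K' = 04 37 00 00 00 00.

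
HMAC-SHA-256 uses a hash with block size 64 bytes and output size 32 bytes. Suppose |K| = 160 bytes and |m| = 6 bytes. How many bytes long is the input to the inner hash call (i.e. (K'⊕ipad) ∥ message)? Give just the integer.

Key is 160 > 64 bytes, so it is hashed to 32 bytes then zero-padded to 64: |K'| = 64.
Inner input = (K'⊕ipad) ∥ m → 64 + 6 = 70 bytes.

70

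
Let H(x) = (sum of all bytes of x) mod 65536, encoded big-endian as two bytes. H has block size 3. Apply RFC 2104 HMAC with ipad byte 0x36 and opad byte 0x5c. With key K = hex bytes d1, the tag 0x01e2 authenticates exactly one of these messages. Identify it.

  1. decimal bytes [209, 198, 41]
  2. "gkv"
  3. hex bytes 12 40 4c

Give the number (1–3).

Key hex bytes d1 is 1 byte ≤ B = 3; zero-pad to 3 bytes: K' = d1 00 00.
K' ⊕ ipad = e7 36 36; K' ⊕ opad = 8d 5c 5c.
m1: inner = H(e7 36 36 d1 c6 29) = 03 13; tag = H(8d 5c 5c 03 13) = 015b
m2: inner = H(e7 36 36 67 6b 76) = 02 9b; tag = H(8d 5c 5c 02 9b) = 01e2 ← matches
m3: inner = H(e7 36 36 12 40 4c) = 01 f1; tag = H(8d 5c 5c 01 f1) = 0237

2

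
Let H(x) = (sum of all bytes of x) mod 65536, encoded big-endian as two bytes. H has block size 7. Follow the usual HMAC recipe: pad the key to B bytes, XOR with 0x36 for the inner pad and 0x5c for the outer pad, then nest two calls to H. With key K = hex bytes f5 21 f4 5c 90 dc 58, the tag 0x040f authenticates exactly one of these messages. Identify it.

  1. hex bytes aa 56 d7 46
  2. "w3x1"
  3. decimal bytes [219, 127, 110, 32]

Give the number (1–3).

3

Key hex bytes f5 21 f4 5c 90 dc 58 is exactly B = 7 bytes: K' = f5 21 f4 5c 90 dc 58.
K' ⊕ ipad = c3 17 c2 6a a6 ea 6e; K' ⊕ opad = a9 7d a8 00 cc 80 04.
m1: inner = H(c3 17 c2 6a a6 ea 6e aa 56 d7 46) = 06 21; tag = H(a9 7d a8 00 cc 80 04 06 21) = 0345
m2: inner = H(c3 17 c2 6a a6 ea 6e 77 33 78 31) = 05 57; tag = H(a9 7d a8 00 cc 80 04 05 57) = 037a
m3: inner = H(c3 17 c2 6a a6 ea 6e db 7f 6e 20) = 05 ec; tag = H(a9 7d a8 00 cc 80 04 05 ec) = 040f ← matches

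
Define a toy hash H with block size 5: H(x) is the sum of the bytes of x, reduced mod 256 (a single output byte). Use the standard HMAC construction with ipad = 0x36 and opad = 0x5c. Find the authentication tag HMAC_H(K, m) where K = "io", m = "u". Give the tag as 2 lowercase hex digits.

4b

Key "io" = 69 6f is 2 bytes ≤ B = 5; zero-pad to 5 bytes: K' = 69 6f 00 00 00.
K' ⊕ ipad = 5f 59 36 36 36.  K' ⊕ opad = 35 33 5c 5c 5c.
Inner input = (K'⊕ipad) ∥ m = 5f 59 36 36 36 ∥ 75.
Inner hash: sum = 95+89+54+54+54+117 = 463; mod 256 = 207 → cf.
Outer input = (K'⊕opad) ∥ inner = 35 33 5c 5c 5c ∥ cf.
Outer hash (tag): sum = 53+51+92+92+92+207 = 587; mod 256 = 75 → 4b.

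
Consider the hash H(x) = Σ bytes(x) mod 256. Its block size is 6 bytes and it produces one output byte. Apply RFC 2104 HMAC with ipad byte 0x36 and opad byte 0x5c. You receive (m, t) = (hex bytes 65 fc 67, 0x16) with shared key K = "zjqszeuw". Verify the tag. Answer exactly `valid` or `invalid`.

Key "zjqszeuw" = 7a 6a 71 73 7a 65 75 77 is 8 bytes > B = 6, so hash it first: H(key) = 93, then zero-pad to 6 bytes: K' = 93 00 00 00 00 00.
K' ⊕ ipad = a5 36 36 36 36 36; K' ⊕ opad = cf 5c 5c 5c 5c 5c.
Inner hash: sum = 165+54+54+54+54+54+101+252+103 = 891; mod 256 = 123 → 7b.
Outer hash (recomputed tag): sum = 207+92+92+92+92+92+123 = 790; mod 256 = 22 → 16.
Recomputed tag = 16; claimed = 16 → match.

valid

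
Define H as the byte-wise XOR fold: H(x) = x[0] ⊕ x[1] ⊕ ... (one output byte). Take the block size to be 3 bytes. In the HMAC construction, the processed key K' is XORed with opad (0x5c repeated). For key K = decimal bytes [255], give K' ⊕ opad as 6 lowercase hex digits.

Key decimal bytes [255] = ff is 1 byte ≤ B = 3; zero-pad to 3 bytes: K' = ff 00 00.
XOR each byte with 0x5c: ff⊕5c=a3, 00⊕5c=5c, 00⊕5c=5c.

a35c5c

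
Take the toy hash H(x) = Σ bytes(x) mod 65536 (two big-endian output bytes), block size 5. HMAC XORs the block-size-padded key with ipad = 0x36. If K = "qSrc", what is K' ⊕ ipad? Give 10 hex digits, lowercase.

4765445536

Key "qSrc" = 71 53 72 63 is 4 bytes ≤ B = 5; zero-pad to 5 bytes: K' = 71 53 72 63 00.
XOR each byte with 0x36: 71⊕36=47, 53⊕36=65, 72⊕36=44, 63⊕36=55, 00⊕36=36.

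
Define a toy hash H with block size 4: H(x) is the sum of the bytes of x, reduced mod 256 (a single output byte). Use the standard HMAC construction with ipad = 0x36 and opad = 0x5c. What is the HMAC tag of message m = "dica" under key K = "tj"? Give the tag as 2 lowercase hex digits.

b1

Key "tj" = 74 6a is 2 bytes ≤ B = 4; zero-pad to 4 bytes: K' = 74 6a 00 00.
K' ⊕ ipad = 42 5c 36 36.  K' ⊕ opad = 28 36 5c 5c.
Inner input = (K'⊕ipad) ∥ m = 42 5c 36 36 ∥ 64 69 63 61.
Inner hash: sum = 66+92+54+54+100+105+99+97 = 667; mod 256 = 155 → 9b.
Outer input = (K'⊕opad) ∥ inner = 28 36 5c 5c ∥ 9b.
Outer hash (tag): sum = 40+54+92+92+155 = 433; mod 256 = 177 → b1.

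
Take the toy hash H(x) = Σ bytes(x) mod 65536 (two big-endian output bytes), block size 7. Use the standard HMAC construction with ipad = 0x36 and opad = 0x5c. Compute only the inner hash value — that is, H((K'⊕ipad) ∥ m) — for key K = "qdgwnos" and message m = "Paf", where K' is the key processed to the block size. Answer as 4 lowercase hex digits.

0338

Key "qdgwnos" = 71 64 67 77 6e 6f 73 is exactly B = 7 bytes: K' = 71 64 67 77 6e 6f 73.
K' ⊕ ipad = 47 52 51 41 58 59 45.
Inner input = 47 52 51 41 58 59 45 ∥ 50 61 66.
Inner hash: sum = 71+82+81+65+88+89+69+80+97+102 = 824 → 03 38.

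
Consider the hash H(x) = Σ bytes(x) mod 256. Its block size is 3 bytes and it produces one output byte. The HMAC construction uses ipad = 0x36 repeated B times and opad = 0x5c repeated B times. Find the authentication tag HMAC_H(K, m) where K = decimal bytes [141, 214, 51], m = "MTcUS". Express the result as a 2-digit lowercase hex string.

Key decimal bytes [141, 214, 51] = 8d d6 33 is exactly B = 3 bytes: K' = 8d d6 33.
K' ⊕ ipad = bb e0 05.  K' ⊕ opad = d1 8a 6f.
Inner input = (K'⊕ipad) ∥ m = bb e0 05 ∥ 4d 54 63 55 53.
Inner hash: sum = 187+224+5+77+84+99+85+83 = 844; mod 256 = 76 → 4c.
Outer input = (K'⊕opad) ∥ inner = d1 8a 6f ∥ 4c.
Outer hash (tag): sum = 209+138+111+76 = 534; mod 256 = 22 → 16.

16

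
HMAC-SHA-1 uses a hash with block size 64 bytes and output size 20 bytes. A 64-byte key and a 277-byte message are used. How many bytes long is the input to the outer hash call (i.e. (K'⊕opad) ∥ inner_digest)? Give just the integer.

84

Key is 64 ≤ 64 bytes, zero-padded: |K'| = 64.
Outer input = (K'⊕opad) ∥ H(inner) → 64 + 20 = 84 bytes.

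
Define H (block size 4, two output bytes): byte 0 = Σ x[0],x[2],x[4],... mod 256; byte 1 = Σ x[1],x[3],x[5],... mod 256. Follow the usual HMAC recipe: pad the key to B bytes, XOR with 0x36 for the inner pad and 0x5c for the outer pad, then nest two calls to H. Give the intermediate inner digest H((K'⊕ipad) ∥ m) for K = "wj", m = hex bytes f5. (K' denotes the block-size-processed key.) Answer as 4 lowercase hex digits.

6c92

Key "wj" = 77 6a is 2 bytes ≤ B = 4; zero-pad to 4 bytes: K' = 77 6a 00 00.
K' ⊕ ipad = 41 5c 36 36.
Inner input = 41 5c 36 36 ∥ f5.
Inner hash: even-index sum = 364 mod 256 = 108; odd-index sum = 146 mod 256 = 146 → 6c 92.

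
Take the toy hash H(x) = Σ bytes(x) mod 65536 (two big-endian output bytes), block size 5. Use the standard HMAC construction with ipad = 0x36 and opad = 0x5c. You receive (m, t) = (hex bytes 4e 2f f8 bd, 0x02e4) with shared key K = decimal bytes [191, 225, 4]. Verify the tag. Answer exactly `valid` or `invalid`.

valid

Key decimal bytes [191, 225, 4] = bf e1 04 is 3 bytes ≤ B = 5; zero-pad to 5 bytes: K' = bf e1 04 00 00.
K' ⊕ ipad = 89 d7 32 36 36; K' ⊕ opad = e3 bd 58 5c 5c.
Inner hash: sum = 137+215+50+54+54+78+47+248+189 = 1072 → 04 30.
Outer hash (recomputed tag): sum = 227+189+88+92+92+4+48 = 740 → 02 e4.
Recomputed tag = 02e4; claimed = 02e4 → match.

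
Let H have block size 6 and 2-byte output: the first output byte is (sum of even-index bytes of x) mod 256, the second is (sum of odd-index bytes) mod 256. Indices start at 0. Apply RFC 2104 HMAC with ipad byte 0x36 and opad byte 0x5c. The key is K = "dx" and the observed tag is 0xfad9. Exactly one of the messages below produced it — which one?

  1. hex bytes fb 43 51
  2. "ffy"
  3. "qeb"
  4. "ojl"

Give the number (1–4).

Key "dx" = 64 78 is 2 bytes ≤ B = 6; zero-pad to 6 bytes: K' = 64 78 00 00 00 00.
K' ⊕ ipad = 52 4e 36 36 36 36; K' ⊕ opad = 38 24 5c 5c 5c 5c.
m1: inner = H(52 4e 36 36 36 36 fb 43 51) = 0a fd; tag = H(38 24 5c 5c 5c 5c 0a fd) = fad9 ← matches
m2: inner = H(52 4e 36 36 36 36 66 66 79) = 9d 20; tag = H(38 24 5c 5c 5c 5c 9d 20) = 8dfc
m3: inner = H(52 4e 36 36 36 36 71 65 62) = 91 1f; tag = H(38 24 5c 5c 5c 5c 91 1f) = 81fb
m4: inner = H(52 4e 36 36 36 36 6f 6a 6c) = 99 24; tag = H(38 24 5c 5c 5c 5c 99 24) = 8900

1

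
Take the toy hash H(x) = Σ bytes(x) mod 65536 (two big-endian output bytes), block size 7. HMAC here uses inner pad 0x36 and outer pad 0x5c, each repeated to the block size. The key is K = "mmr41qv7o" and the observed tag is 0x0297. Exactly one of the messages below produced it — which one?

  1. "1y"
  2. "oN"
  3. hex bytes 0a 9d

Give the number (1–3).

2

Key "mmr41qv7o" = 6d 6d 72 34 31 71 76 37 6f is 9 bytes > B = 7, so hash it first: H(key) = 03 3e, then zero-pad to 7 bytes: K' = 03 3e 00 00 00 00 00.
K' ⊕ ipad = 35 08 36 36 36 36 36; K' ⊕ opad = 5f 62 5c 5c 5c 5c 5c.
m1: inner = H(35 08 36 36 36 36 36 31 79) = 01 f5; tag = H(5f 62 5c 5c 5c 5c 5c 01 f5) = 0383
m2: inner = H(35 08 36 36 36 36 36 6f 4e) = 02 08; tag = H(5f 62 5c 5c 5c 5c 5c 02 08) = 0297 ← matches
m3: inner = H(35 08 36 36 36 36 36 0a 9d) = 01 f2; tag = H(5f 62 5c 5c 5c 5c 5c 01 f2) = 0380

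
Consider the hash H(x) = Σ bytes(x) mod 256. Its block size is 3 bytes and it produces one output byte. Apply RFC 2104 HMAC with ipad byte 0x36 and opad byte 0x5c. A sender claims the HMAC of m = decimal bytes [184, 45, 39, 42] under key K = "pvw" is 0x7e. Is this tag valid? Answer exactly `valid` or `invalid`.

Key "pvw" = 70 76 77 is exactly B = 3 bytes: K' = 70 76 77.
K' ⊕ ipad = 46 40 41; K' ⊕ opad = 2c 2a 2b.
Inner hash: sum = 70+64+65+184+45+39+42 = 509; mod 256 = 253 → fd.
Outer hash (recomputed tag): sum = 44+42+43+253 = 382; mod 256 = 126 → 7e.
Recomputed tag = 7e; claimed = 7e → match.

valid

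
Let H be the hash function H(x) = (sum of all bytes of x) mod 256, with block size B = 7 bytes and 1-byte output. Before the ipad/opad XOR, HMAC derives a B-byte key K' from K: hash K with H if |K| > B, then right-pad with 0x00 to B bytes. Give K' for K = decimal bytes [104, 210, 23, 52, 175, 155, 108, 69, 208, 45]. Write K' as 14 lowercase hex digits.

|K| = 10 > B = 7, so first hash the key.
H(K): sum = 104+210+23+52+175+155+108+69+208+45 = 1149; mod 256 = 125 → 7d.
Zero-pad H(K) = 7d to 7 bytes: K' = 7d 00 00 00 00 00 00.

7d000000000000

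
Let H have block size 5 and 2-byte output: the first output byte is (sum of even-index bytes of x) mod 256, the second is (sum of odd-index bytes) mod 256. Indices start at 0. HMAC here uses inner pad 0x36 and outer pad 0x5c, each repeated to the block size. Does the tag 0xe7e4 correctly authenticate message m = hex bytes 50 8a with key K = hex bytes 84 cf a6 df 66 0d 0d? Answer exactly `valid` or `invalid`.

Key hex bytes 84 cf a6 df 66 0d 0d is 7 bytes > B = 5, so hash it first: H(key) = 9d bb, then zero-pad to 5 bytes: K' = 9d bb 00 00 00.
K' ⊕ ipad = ab 8d 36 36 36; K' ⊕ opad = c1 e7 5c 5c 5c.
Inner hash: even-index sum = 417 mod 256 = 161; odd-index sum = 275 mod 256 = 19 → a1 13.
Outer hash (recomputed tag): even-index sum = 396 mod 256 = 140; odd-index sum = 484 mod 256 = 228 → 8c e4.
Recomputed tag = 8ce4; claimed = e7e4 → mismatch.

invalid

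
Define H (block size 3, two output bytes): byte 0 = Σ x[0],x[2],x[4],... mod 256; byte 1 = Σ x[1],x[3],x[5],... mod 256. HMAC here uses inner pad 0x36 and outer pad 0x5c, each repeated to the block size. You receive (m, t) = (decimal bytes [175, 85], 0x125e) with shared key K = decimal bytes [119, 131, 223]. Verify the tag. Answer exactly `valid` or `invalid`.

valid

Key decimal bytes [119, 131, 223] = 77 83 df is exactly B = 3 bytes: K' = 77 83 df.
K' ⊕ ipad = 41 b5 e9; K' ⊕ opad = 2b df 83.
Inner hash: even-index sum = 383 mod 256 = 127; odd-index sum = 356 mod 256 = 100 → 7f 64.
Outer hash (recomputed tag): even-index sum = 274 mod 256 = 18; odd-index sum = 350 mod 256 = 94 → 12 5e.
Recomputed tag = 125e; claimed = 125e → match.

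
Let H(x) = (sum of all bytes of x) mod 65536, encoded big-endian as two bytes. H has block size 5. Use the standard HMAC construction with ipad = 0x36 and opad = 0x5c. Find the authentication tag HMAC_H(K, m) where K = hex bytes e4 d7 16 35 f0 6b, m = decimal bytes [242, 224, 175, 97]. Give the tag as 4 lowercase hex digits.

01c4

Key hex bytes e4 d7 16 35 f0 6b is 6 bytes > B = 5, so hash it first: H(key) = 03 61, then zero-pad to 5 bytes: K' = 03 61 00 00 00.
K' ⊕ ipad = 35 57 36 36 36.  K' ⊕ opad = 5f 3d 5c 5c 5c.
Inner input = (K'⊕ipad) ∥ m = 35 57 36 36 36 ∥ f2 e0 af 61.
Inner hash: sum = 53+87+54+54+54+242+224+175+97 = 1040 → 04 10.
Outer input = (K'⊕opad) ∥ inner = 5f 3d 5c 5c 5c ∥ 04 10.
Outer hash (tag): sum = 95+61+92+92+92+4+16 = 452 → 01 c4.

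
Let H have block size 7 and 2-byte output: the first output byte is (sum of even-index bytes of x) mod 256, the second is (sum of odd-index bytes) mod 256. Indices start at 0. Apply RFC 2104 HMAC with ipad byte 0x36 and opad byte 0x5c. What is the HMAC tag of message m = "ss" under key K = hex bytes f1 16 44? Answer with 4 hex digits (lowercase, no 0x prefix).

7c1a

Key hex bytes f1 16 44 is 3 bytes ≤ B = 7; zero-pad to 7 bytes: K' = f1 16 44 00 00 00 00.
K' ⊕ ipad = c7 20 72 36 36 36 36.  K' ⊕ opad = ad 4a 18 5c 5c 5c 5c.
Inner input = (K'⊕ipad) ∥ m = c7 20 72 36 36 36 36 ∥ 73 73.
Inner hash: even-index sum = 536 mod 256 = 24; odd-index sum = 255 mod 256 = 255 → 18 ff.
Outer input = (K'⊕opad) ∥ inner = ad 4a 18 5c 5c 5c 5c ∥ 18 ff.
Outer hash (tag): even-index sum = 636 mod 256 = 124; odd-index sum = 282 mod 256 = 26 → 7c 1a.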